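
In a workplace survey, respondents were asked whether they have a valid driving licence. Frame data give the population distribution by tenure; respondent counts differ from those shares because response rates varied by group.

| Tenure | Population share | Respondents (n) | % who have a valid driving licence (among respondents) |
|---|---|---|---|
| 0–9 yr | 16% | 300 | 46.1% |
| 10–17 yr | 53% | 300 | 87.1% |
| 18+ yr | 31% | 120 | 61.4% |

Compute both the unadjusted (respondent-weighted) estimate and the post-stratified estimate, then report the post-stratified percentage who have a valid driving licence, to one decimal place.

72.6%

Unadjusted (pooled respondent) estimate weights by respondent counts:
  (300/720)×46.1 + (300/720)×87.1 + (120/720)×61.4 = 65.7333%
Reweighting by population tenure shares:
  0.16×46.1 + 0.53×87.1 + 0.31×61.4 = 72.573%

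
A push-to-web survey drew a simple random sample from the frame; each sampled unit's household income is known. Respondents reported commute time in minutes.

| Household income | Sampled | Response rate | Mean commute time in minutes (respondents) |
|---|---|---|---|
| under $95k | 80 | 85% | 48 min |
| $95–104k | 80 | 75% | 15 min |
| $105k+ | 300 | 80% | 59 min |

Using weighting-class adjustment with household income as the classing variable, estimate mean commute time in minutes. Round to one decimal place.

Inverse-response-rate weighting restores each class to its sampled count, so class totals weight by n_sampled:
  under $95k: 80 × 48 = 3840
  $95–104k: 80 × 15 = 1200
  $105k+: 300 × 59 = 17,700
Adjusted estimate = 22,740 / 460 = 49.4348 → 49.4.

49.4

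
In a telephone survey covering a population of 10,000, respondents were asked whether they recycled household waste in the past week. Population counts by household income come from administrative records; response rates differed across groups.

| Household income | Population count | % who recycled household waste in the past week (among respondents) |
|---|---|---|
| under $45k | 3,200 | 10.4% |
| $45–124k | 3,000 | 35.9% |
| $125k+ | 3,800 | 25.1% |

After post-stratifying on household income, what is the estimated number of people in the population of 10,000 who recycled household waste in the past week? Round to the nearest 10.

Each cell contributes its population count × the respondent rate:
  under $45k: 3,200 × 10.4% = 332.8
  $45–124k: 3,000 × 35.9% = 1077
  $125k+: 3,800 × 25.1% = 953.8
Estimated total = 2363.6 → 2,360.

2,360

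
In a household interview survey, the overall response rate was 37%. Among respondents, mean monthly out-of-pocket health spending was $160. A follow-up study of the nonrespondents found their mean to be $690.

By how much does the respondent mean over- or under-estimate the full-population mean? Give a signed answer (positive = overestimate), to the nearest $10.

-$330

Nonresponse fraction = 1 − 0.37 = 0.63.
Bias = (nonresponse fraction) × (respondent mean − nonrespondent mean)
     = 0.63 × (160 − 690) = 0.63 × -530 = -333.9.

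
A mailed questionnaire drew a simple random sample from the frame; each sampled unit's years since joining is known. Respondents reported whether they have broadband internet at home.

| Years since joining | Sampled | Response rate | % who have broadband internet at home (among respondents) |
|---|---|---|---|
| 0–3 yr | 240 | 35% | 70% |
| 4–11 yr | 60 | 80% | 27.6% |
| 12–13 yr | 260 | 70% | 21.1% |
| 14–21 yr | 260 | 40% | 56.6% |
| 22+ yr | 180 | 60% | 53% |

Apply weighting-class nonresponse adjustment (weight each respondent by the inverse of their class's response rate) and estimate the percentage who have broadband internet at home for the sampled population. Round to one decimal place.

Weighting each respondent by the inverse class response rate inflates each class back to its sampled size, so the class weight is n_sampled:
  0–3 yr: 240 × 70 = 16,800
  4–11 yr: 60 × 27.6 = 1656
  12–13 yr: 260 × 21.1 = 5486
  14–21 yr: 260 × 56.6 = 14,716
  22+ yr: 180 × 53 = 9540
Adjusted estimate = 48,198 / 1,000 = 48.198 → 48.2%.

48.2%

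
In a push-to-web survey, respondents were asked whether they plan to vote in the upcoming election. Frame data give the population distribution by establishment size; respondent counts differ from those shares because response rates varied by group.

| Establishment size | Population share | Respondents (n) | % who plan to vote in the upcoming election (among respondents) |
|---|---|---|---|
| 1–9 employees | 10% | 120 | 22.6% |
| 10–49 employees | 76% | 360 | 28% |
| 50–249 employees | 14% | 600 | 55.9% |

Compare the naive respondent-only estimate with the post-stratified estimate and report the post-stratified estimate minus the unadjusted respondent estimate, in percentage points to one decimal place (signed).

-11.5 percentage points

Without adjustment, the pooled respondent share is:
  (120/1080)×22.6 + (360/1080)×28 + (600/1080)×55.9 = 42.9%
Reweighting by population establishment size shares:
  0.1×22.6 + 0.76×28 + 0.14×55.9 = 31.366%
Difference = 31.366 − 42.9 = -11.534 pp.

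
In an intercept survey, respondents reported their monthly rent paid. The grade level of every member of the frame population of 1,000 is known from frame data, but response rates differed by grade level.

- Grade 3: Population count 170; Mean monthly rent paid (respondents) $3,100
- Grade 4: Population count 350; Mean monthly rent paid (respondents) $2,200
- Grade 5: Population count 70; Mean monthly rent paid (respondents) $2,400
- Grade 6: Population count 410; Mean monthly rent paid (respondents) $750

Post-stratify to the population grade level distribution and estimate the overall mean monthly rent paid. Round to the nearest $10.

Post-stratification weights by population share, not respondent share:
  Grade 3: (170/1,000) × 3100 = 527
  Grade 4: (350/1,000) × 2200 = 770
  Grade 5: (70/1,000) × 2400 = 168
  Grade 6: (410/1,000) × 750 = 307.5
Post-stratified estimate = 1772.5 → $1,770.

$1,770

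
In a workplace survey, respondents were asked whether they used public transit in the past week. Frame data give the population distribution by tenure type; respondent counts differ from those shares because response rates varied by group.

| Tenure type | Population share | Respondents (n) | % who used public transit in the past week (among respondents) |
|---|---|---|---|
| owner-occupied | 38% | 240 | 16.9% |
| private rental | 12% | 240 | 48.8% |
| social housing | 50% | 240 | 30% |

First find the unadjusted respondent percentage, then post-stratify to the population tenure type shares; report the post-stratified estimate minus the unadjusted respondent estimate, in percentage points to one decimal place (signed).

-4.6 percentage points

Naive respondent-only estimate (weights = respondent counts):
  (240/720)×16.9 + (240/720)×48.8 + (240/720)×30 = 31.9%
Reweighting by population tenure type shares:
  0.38×16.9 + 0.12×48.8 + 0.5×30 = 27.278%
Difference = 27.278 − 31.9 = -4.622 pp.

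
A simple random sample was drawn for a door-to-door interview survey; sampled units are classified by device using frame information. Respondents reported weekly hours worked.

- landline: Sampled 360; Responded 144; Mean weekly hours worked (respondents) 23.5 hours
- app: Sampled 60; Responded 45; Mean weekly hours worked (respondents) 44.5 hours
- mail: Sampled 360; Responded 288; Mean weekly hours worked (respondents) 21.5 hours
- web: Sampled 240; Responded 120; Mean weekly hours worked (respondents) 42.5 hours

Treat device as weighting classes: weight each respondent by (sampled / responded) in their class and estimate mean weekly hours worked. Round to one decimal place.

28.5

Class response rates: landline 144/360 = 40%, app 45/60 = 75%, mail 288/360 = 80%, web 120/240 = 50%.
With weight = n_sampled/n_responded per class, the weighted class total is n_sampled:
  landline: 360 × 23.5 = 8460
  app: 60 × 44.5 = 2670
  mail: 360 × 21.5 = 7740
  web: 240 × 42.5 = 10,200
Adjusted estimate = 29,070 / 1,020 = 28.5 → 28.5.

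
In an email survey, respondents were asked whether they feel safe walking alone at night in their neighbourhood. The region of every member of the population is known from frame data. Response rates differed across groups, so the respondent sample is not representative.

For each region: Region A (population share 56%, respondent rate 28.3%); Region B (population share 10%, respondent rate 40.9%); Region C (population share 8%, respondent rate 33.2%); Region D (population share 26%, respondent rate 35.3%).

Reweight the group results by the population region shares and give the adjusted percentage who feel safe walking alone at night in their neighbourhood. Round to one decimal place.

Each cell contributes population-share × respondent value:
  Region A: 0.56 × 28.3 = 15.848
  Region B: 0.1 × 40.9 = 4.09
  Region C: 0.08 × 33.2 = 2.656
  Region D: 0.26 × 35.3 = 9.178
Post-stratified estimate = 31.772 → 31.8%.

31.8%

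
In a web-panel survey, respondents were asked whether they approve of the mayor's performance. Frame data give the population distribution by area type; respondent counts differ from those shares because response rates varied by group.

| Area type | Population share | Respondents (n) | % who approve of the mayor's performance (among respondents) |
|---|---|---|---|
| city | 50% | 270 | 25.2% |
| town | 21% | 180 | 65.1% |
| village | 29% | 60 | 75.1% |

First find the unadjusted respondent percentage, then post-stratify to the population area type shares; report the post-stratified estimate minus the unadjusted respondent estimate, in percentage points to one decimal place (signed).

+2.9 percentage points

Without adjustment, the pooled respondent share is:
  (270/510)×25.2 + (180/510)×65.1 + (60/510)×75.1 = 45.1529%
Reweighting by population area type shares:
  0.5×25.2 + 0.21×65.1 + 0.29×75.1 = 48.05%
Difference = 48.05 − 45.1529 = 2.8971 pp.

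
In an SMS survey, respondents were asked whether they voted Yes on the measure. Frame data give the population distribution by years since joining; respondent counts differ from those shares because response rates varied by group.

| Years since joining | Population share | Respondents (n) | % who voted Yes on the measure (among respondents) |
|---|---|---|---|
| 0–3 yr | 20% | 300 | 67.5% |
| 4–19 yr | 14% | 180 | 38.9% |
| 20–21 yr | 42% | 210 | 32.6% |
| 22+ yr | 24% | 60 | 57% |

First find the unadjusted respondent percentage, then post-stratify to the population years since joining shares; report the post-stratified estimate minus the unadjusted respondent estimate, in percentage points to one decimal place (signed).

Without adjustment, the pooled respondent share is:
  (300/750)×67.5 + (180/750)×38.9 + (210/750)×32.6 + (60/750)×57 = 50.024%
Post-stratifying to population shares instead:
  0.2×67.5 + 0.14×38.9 + 0.42×32.6 + 0.24×57 = 46.318%
Difference = 46.318 − 50.024 = -3.706 pp.

-3.7 percentage points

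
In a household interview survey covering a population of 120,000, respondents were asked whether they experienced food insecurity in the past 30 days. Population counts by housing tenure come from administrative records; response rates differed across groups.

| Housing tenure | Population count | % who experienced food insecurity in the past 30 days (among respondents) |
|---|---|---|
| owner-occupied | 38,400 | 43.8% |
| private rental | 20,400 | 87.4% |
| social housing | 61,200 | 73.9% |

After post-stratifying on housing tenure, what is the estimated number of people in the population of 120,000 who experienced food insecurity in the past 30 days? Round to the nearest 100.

Each cell contributes its population count × the respondent rate:
  owner-occupied: 38,400 × 43.8% = 16819.2
  private rental: 20,400 × 87.4% = 17829.6
  social housing: 61,200 × 73.9% = 45226.8
Estimated total = 79875.6 → 79,900.

79,900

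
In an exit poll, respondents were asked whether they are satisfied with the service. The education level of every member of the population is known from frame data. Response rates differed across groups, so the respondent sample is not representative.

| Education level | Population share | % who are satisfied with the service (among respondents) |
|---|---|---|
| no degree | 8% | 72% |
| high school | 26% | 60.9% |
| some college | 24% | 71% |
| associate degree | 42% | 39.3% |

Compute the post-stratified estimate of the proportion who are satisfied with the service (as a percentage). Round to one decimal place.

Weight each group's respondent value by its population share:
  no degree: 0.08 × 72 = 5.76
  high school: 0.26 × 60.9 = 15.834
  some college: 0.24 × 71 = 17.04
  associate degree: 0.42 × 39.3 = 16.506
Post-stratified estimate = 55.14 → 55.1%.

55.1%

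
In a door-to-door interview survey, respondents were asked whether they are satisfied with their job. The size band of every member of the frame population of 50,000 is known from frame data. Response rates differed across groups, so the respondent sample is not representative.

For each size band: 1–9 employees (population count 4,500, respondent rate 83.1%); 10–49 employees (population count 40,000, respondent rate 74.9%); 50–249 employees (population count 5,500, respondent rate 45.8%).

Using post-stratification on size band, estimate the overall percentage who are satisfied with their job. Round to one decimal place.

72.4%

Weight each group's respondent value by its population share:
  1–9 employees: (4,500/50,000) × 83.1 = 7.479
  10–49 employees: (40,000/50,000) × 74.9 = 59.92
  50–249 employees: (5,500/50,000) × 45.8 = 5.038
Post-stratified estimate = 72.437 → 72.4%.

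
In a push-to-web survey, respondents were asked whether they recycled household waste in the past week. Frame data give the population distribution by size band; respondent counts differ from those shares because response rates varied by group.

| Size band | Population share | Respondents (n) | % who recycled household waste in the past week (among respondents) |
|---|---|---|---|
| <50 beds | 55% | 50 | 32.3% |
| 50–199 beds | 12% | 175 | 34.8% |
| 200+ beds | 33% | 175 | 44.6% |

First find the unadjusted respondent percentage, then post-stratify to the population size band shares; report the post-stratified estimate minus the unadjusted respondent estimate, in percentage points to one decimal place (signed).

-2.1 percentage points

Without adjustment, the pooled respondent share is:
  (50/400)×32.3 + (175/400)×34.8 + (175/400)×44.6 = 38.775%
Post-stratifying to population shares instead:
  0.55×32.3 + 0.12×34.8 + 0.33×44.6 = 36.659%
Difference = 36.659 − 38.775 = -2.116 pp.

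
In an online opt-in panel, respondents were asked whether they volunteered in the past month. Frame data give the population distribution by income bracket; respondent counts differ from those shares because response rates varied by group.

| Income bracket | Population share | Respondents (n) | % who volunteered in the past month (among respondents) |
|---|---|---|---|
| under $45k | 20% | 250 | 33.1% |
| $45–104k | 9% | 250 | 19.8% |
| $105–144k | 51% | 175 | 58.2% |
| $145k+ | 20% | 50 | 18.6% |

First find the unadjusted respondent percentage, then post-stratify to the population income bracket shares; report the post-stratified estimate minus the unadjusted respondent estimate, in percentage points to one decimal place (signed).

Naive respondent-only estimate (weights = respondent counts):
  (250/725)×33.1 + (250/725)×19.8 + (175/725)×58.2 + (50/725)×18.6 = 33.5724%
Reweighting by population income bracket shares:
  0.2×33.1 + 0.09×19.8 + 0.51×58.2 + 0.2×18.6 = 41.804%
Difference = 41.804 − 33.5724 = 8.2316 pp.

+8.2 percentage points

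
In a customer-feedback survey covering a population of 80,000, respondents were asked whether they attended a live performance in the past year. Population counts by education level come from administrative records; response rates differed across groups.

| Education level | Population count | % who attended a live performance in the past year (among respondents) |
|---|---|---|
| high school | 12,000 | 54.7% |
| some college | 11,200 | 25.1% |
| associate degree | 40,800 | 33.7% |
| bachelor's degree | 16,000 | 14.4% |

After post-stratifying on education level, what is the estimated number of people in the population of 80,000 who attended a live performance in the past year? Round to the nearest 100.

Apply each group's respondent rate to its population count:
  high school: 12,000 × 54.7% = 6564
  some college: 11,200 × 25.1% = 2811.2
  associate degree: 40,800 × 33.7% = 13749.6
  bachelor's degree: 16,000 × 14.4% = 2304
Estimated total = 25428.8 → 25,400.

25,400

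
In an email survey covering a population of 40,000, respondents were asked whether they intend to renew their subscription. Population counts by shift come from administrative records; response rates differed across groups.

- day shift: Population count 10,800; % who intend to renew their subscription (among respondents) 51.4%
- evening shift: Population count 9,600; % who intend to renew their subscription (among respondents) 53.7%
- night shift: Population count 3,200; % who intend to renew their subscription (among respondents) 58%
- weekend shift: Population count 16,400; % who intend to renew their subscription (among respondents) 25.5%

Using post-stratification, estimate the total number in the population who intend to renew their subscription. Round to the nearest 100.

Each cell contributes its population count × the respondent rate:
  day shift: 10,800 × 51.4% = 5551.2
  evening shift: 9,600 × 53.7% = 5155.2
  night shift: 3,200 × 58% = 1856
  weekend shift: 16,400 × 25.5% = 4182
Estimated total = 16744.4 → 16,700.

16,700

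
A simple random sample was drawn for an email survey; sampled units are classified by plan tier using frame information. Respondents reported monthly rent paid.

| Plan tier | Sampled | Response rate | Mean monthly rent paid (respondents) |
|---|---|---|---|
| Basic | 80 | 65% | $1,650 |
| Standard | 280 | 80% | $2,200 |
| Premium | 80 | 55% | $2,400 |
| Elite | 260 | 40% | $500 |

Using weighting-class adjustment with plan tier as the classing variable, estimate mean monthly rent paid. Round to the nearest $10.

With weight = n_sampled/n_responded per class, the weighted class total is n_sampled:
  Basic: 80 × 1650 = 132,000
  Standard: 280 × 2200 = 616,000
  Premium: 80 × 2400 = 192,000
  Elite: 260 × 500 = 130,000
Adjusted estimate = 1,070,000 / 700 = 1528.57 → $1,530.

$1,530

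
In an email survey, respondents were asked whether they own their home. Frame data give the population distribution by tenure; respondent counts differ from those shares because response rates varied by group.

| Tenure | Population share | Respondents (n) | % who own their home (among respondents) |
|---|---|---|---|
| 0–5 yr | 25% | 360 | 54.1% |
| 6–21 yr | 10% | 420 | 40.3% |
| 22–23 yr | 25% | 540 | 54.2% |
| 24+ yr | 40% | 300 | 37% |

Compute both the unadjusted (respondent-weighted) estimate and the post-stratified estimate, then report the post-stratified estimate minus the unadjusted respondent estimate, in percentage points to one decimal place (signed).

Without adjustment, the pooled respondent share is:
  (360/1620)×54.1 + (420/1620)×40.3 + (540/1620)×54.2 + (300/1620)×37 = 47.3889%
Post-stratified estimate weights by population shares:
  0.25×54.1 + 0.1×40.3 + 0.25×54.2 + 0.4×37 = 45.905%
Difference = 45.905 − 47.3889 = -1.4839 pp.

-1.5 percentage points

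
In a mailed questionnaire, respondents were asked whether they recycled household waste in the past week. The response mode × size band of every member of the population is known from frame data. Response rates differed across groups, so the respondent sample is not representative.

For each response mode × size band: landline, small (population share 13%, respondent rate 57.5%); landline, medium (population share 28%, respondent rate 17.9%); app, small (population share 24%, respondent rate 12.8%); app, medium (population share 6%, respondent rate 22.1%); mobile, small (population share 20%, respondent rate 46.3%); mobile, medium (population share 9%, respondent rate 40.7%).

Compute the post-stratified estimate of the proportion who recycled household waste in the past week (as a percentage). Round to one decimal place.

29.8%

Post-stratification weights by population share, not respondent share:
  landline, small: 0.13 × 57.5 = 7.475
  landline, medium: 0.28 × 17.9 = 5.012
  app, small: 0.24 × 12.8 = 3.072
  app, medium: 0.06 × 22.1 = 1.326
  mobile, small: 0.2 × 46.3 = 9.26
  mobile, medium: 0.09 × 40.7 = 3.663
Post-stratified estimate = 29.808 → 29.8%.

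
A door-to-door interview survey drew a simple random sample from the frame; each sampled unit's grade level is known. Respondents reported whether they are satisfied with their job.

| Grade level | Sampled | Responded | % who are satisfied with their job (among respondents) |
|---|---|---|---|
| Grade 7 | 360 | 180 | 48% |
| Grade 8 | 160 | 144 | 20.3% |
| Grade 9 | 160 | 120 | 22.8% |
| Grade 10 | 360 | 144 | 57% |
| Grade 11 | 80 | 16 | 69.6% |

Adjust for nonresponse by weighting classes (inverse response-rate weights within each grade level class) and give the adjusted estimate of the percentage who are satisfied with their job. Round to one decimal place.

44.9%

Response rates by class: Grade 7 180/360 = 50%, Grade 8 144/160 = 90%, Grade 9 120/160 = 75%, Grade 10 144/360 = 40%, Grade 11 16/80 = 20%.
Weighting each respondent by the inverse class response rate inflates each class back to its sampled size, so the class weight is n_sampled:
  Grade 7: 360 × 48 = 17,280
  Grade 8: 160 × 20.3 = 3248
  Grade 9: 160 × 22.8 = 3648
  Grade 10: 360 × 57 = 20,520
  Grade 11: 80 × 69.6 = 5568
Adjusted estimate = 50,264 / 1,120 = 44.8786 → 44.9%.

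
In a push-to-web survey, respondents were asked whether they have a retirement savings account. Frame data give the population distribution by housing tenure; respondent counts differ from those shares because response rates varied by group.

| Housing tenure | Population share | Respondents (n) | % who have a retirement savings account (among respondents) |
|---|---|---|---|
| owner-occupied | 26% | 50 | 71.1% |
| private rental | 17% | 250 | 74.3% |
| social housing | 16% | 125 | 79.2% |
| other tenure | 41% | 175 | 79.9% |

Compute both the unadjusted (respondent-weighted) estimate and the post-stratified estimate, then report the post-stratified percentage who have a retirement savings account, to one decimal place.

Naive respondent-only estimate (weights = respondent counts):
  (50/600)×71.1 + (250/600)×74.3 + (125/600)×79.2 + (175/600)×79.9 = 76.6875%
Post-stratified estimate weights by population shares:
  0.26×71.1 + 0.17×74.3 + 0.16×79.2 + 0.41×79.9 = 76.548%

76.5%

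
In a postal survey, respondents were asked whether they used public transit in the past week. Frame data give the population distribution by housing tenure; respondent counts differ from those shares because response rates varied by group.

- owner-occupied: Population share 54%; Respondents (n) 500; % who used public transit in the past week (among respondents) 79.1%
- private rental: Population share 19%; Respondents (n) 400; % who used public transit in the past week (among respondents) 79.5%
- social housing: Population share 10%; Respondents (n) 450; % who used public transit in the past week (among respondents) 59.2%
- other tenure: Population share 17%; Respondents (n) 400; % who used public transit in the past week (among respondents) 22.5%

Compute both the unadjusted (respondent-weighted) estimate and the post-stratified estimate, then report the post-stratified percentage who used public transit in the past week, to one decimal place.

67.6%

Without adjustment, the pooled respondent share is:
  (500/1750)×79.1 + (400/1750)×79.5 + (450/1750)×59.2 + (400/1750)×22.5 = 61.1371%
Post-stratifying to population shares instead:
  0.54×79.1 + 0.19×79.5 + 0.1×59.2 + 0.17×22.5 = 67.564%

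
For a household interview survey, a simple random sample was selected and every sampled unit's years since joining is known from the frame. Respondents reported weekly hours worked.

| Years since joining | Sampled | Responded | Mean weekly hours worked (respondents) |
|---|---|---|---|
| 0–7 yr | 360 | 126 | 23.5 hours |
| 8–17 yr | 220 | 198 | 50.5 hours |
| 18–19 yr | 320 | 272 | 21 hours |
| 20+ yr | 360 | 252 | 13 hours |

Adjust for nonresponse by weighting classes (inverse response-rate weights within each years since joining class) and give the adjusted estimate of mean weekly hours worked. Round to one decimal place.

Response rates by class: 0–7 yr 126/360 = 35%, 8–17 yr 198/220 = 90%, 18–19 yr 272/320 = 85%, 20+ yr 252/360 = 70%.
Weighting each respondent by the inverse class response rate inflates each class back to its sampled size, so the class weight is n_sampled:
  0–7 yr: 360 × 23.5 = 8460
  8–17 yr: 220 × 50.5 = 11,110
  18–19 yr: 320 × 21 = 6720
  20+ yr: 360 × 13 = 4680
Adjusted estimate = 30,970 / 1,260 = 24.5794 → 24.6.

24.6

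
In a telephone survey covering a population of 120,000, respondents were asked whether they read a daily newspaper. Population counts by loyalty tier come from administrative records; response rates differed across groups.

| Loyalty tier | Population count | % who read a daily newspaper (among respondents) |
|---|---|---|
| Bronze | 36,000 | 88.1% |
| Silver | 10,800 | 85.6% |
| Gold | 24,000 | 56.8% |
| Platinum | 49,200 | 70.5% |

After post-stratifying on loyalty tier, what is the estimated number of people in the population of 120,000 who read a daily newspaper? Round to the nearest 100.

Apply each group's respondent rate to its population count:
  Bronze: 36,000 × 88.1% = 31,716
  Silver: 10,800 × 85.6% = 9244.8
  Gold: 24,000 × 56.8% = 13,632
  Platinum: 49,200 × 70.5% = 34,686
Estimated total = 89278.8 → 89,300.

89,300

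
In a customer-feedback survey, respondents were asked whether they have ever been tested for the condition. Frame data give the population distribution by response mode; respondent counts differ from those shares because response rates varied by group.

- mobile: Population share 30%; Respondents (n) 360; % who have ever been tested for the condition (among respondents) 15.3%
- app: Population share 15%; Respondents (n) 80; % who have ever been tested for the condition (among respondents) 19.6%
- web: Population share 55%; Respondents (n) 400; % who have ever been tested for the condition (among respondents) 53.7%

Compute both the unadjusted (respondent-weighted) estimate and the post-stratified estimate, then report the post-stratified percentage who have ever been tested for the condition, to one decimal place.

37.1%

Without adjustment, the pooled respondent share is:
  (360/840)×15.3 + (80/840)×19.6 + (400/840)×53.7 = 33.9952%
Post-stratified estimate weights by population shares:
  0.3×15.3 + 0.15×19.6 + 0.55×53.7 = 37.065%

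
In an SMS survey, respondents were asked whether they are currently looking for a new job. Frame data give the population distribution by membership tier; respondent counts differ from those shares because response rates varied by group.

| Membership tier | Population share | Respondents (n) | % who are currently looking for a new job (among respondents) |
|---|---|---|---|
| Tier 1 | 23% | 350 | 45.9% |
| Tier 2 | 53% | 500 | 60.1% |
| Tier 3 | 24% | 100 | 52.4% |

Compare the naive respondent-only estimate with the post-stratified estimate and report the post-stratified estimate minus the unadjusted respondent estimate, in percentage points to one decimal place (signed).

+0.9 percentage points

Unadjusted (pooled respondent) estimate weights by respondent counts:
  (350/950)×45.9 + (500/950)×60.1 + (100/950)×52.4 = 54.0579%
Reweighting by population membership tier shares:
  0.23×45.9 + 0.53×60.1 + 0.24×52.4 = 54.986%
Difference = 54.986 − 54.0579 = 0.9281 pp.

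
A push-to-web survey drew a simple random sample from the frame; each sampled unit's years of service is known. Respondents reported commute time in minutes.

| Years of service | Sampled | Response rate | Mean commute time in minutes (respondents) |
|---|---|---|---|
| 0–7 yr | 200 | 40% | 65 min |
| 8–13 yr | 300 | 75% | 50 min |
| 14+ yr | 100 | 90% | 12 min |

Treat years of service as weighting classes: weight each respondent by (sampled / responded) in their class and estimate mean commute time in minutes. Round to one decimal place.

48.7

Inverse-response-rate weighting restores each class to its sampled count, so class totals weight by n_sampled:
  0–7 yr: 200 × 65 = 13,000
  8–13 yr: 300 × 50 = 15,000
  14+ yr: 100 × 12 = 1200
Adjusted estimate = 29,200 / 600 = 48.6667 → 48.7.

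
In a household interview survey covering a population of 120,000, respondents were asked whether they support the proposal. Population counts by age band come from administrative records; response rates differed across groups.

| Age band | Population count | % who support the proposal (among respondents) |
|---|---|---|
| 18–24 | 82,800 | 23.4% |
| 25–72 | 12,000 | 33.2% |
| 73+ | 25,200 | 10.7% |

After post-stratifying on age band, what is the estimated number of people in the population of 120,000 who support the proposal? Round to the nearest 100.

26,100

Apply each group's respondent rate to its population count:
  18–24: 82,800 × 23.4% = 19375.2
  25–72: 12,000 × 33.2% = 3984
  73+: 25,200 × 10.7% = 2696.4
Estimated total = 26055.6 → 26,100.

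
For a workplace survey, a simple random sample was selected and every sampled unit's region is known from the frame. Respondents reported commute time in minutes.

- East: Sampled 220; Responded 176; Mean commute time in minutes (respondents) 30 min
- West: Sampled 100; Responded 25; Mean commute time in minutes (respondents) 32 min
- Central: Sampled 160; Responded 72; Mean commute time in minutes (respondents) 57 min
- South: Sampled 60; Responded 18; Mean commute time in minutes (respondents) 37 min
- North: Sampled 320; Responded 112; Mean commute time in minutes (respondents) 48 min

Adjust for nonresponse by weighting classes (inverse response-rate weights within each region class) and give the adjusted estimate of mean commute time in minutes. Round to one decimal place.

42.4

Response rates by class: East 176/220 = 80%, West 25/100 = 25%, Central 72/160 = 45%, South 18/60 = 30%, North 112/320 = 35%.
Inverse-response-rate weighting restores each class to its sampled count, so class totals weight by n_sampled:
  East: 220 × 30 = 6600
  West: 100 × 32 = 3200
  Central: 160 × 57 = 9120
  South: 60 × 37 = 2220
  North: 320 × 48 = 15,360
Adjusted estimate = 36,500 / 860 = 42.4419 → 42.4.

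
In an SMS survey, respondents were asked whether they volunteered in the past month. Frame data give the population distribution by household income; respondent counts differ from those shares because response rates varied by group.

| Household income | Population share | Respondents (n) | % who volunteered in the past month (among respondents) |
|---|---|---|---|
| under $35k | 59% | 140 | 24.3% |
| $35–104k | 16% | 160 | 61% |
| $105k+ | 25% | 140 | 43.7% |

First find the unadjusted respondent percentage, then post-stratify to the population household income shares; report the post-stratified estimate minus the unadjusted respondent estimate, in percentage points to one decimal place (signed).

-8.8 percentage points

Without adjustment, the pooled respondent share is:
  (140/440)×24.3 + (160/440)×61 + (140/440)×43.7 = 43.8182%
Post-stratified estimate weights by population shares:
  0.59×24.3 + 0.16×61 + 0.25×43.7 = 35.022%
Difference = 35.022 − 43.8182 = -8.7962 pp.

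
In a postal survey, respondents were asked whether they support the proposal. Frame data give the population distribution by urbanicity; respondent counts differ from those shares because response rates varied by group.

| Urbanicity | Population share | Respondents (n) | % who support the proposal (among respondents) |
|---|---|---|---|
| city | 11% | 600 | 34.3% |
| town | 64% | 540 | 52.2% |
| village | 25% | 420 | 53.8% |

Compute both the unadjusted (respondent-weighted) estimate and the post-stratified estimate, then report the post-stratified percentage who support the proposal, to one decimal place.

Unadjusted (pooled respondent) estimate weights by respondent counts:
  (600/1560)×34.3 + (540/1560)×52.2 + (420/1560)×53.8 = 45.7462%
Post-stratifying to population shares instead:
  0.11×34.3 + 0.64×52.2 + 0.25×53.8 = 50.631%

50.6%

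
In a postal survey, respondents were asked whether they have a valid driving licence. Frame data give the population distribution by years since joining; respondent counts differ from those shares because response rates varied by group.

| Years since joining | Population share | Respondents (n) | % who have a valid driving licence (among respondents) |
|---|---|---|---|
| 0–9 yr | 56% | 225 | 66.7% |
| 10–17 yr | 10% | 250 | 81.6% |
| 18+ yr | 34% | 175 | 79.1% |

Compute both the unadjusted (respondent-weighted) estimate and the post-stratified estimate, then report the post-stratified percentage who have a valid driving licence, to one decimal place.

72.4%

Unadjusted (pooled respondent) estimate weights by respondent counts:
  (225/650)×66.7 + (250/650)×81.6 + (175/650)×79.1 = 75.7692%
Post-stratified estimate weights by population shares:
  0.56×66.7 + 0.1×81.6 + 0.34×79.1 = 72.406%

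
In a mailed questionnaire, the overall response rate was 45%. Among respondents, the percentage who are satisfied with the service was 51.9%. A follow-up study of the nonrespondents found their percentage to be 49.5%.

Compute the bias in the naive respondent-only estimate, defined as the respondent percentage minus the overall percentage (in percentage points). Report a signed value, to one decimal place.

+1.3 percentage points

Nonresponse fraction = 1 − 0.45 = 0.55.
Bias = (nonresponse fraction) × (respondent percentage − nonrespondent percentage)
     = 0.55 × (51.9 − 49.5) = 0.55 × 2.4 = 1.32.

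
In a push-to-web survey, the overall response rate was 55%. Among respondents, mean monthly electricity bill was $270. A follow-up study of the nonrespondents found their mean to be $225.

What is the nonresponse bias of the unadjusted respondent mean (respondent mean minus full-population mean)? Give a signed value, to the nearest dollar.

+$20

Nonresponse fraction = 1 − 0.55 = 0.45.
Bias = (nonresponse fraction) × (respondent mean − nonrespondent mean)
     = 0.45 × (270 − 225) = 0.45 × 45 = 20.25.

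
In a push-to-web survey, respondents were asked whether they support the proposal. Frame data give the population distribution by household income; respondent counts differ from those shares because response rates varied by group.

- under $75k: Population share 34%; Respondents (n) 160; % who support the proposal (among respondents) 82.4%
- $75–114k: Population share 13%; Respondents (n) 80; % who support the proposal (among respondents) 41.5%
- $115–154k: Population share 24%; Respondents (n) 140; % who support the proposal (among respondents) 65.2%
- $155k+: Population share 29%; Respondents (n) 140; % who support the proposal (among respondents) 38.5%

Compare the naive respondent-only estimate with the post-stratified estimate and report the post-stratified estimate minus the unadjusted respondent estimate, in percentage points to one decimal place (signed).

+0.6 percentage points

Naive respondent-only estimate (weights = respondent counts):
  (160/520)×82.4 + (80/520)×41.5 + (140/520)×65.2 + (140/520)×38.5 = 59.6577%
Post-stratifying to population shares instead:
  0.34×82.4 + 0.13×41.5 + 0.24×65.2 + 0.29×38.5 = 60.224%
Difference = 60.224 − 59.6577 = 0.5663 pp.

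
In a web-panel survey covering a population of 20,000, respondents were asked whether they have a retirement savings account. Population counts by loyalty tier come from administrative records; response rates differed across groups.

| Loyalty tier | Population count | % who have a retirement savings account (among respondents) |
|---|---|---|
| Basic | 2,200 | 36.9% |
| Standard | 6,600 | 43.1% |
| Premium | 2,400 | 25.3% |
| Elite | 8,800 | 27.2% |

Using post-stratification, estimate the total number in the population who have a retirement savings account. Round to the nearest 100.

Apply each group's respondent rate to its population count:
  Basic: 2,200 × 36.9% = 811.8
  Standard: 6,600 × 43.1% = 2844.6
  Premium: 2,400 × 25.3% = 607.2
  Elite: 8,800 × 27.2% = 2393.6
Estimated total = 6657.2 → 6,700.

6,700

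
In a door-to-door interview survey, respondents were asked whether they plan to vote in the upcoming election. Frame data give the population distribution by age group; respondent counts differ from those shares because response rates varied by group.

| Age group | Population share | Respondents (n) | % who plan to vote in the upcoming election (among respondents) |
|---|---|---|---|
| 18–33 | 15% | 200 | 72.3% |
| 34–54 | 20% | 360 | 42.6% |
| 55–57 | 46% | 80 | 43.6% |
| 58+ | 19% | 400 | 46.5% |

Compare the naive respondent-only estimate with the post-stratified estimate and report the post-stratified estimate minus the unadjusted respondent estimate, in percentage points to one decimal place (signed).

Naive respondent-only estimate (weights = respondent counts):
  (200/1040)×72.3 + (360/1040)×42.6 + (80/1040)×43.6 + (400/1040)×46.5 = 49.8885%
Reweighting by population age group shares:
  0.15×72.3 + 0.2×42.6 + 0.46×43.6 + 0.19×46.5 = 48.256%
Difference = 48.256 − 49.8885 = -1.6325 pp.

-1.6 percentage points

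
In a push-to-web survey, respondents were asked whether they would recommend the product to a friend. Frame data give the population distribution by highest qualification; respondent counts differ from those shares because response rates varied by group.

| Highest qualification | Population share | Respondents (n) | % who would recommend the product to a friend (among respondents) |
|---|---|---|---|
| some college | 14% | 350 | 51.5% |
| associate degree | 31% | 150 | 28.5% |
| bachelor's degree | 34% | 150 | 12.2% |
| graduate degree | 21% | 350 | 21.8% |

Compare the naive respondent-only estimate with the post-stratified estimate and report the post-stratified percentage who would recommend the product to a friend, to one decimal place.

Unadjusted (pooled respondent) estimate weights by respondent counts:
  (350/1000)×51.5 + (150/1000)×28.5 + (150/1000)×12.2 + (350/1000)×21.8 = 31.76%
Post-stratifying to population shares instead:
  0.14×51.5 + 0.31×28.5 + 0.34×12.2 + 0.21×21.8 = 24.771%

24.8%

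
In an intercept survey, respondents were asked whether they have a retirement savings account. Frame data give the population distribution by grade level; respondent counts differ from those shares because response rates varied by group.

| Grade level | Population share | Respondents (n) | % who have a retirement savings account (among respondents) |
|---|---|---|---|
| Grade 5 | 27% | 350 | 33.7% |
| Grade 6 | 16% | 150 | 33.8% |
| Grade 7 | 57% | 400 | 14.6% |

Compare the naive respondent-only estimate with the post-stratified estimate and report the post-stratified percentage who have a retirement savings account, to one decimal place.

Unadjusted (pooled respondent) estimate weights by respondent counts:
  (350/900)×33.7 + (150/900)×33.8 + (400/900)×14.6 = 25.2278%
Post-stratified estimate weights by population shares:
  0.27×33.7 + 0.16×33.8 + 0.57×14.6 = 22.829%

22.8%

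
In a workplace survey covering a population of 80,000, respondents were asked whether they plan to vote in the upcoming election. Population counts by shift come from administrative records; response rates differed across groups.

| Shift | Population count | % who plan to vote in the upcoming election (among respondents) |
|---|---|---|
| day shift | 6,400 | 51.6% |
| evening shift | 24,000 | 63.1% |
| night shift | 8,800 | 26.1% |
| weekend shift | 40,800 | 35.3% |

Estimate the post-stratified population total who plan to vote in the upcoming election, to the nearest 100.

Apply each group's respondent rate to its population count:
  day shift: 6,400 × 51.6% = 3302.4
  evening shift: 24,000 × 63.1% = 15,144
  night shift: 8,800 × 26.1% = 2296.8
  weekend shift: 40,800 × 35.3% = 14402.4
Estimated total = 35145.6 → 35,100.

35,100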